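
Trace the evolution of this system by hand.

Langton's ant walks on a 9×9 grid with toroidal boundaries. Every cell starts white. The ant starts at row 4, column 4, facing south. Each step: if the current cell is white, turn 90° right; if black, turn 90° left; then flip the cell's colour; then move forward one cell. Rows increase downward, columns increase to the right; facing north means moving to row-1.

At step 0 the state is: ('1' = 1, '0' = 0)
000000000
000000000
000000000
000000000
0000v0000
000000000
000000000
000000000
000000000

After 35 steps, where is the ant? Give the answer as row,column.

gen 0: 000000000
000000000
000000000
000000000
0000v0000
000000000
000000000
000000000
000000000
gen 1: 000000000
000000000
000000000
000000000
000<10000
000000000
000000000
000000000
000000000
gen 2: 000000000
000000000
000000000
000^00000
000110000
000000000
000000000
000000000
000000000
gen 3: 000000000
000000000
000000000
0001>0000
000110000
000000000
000000000
000000000
000000000
gen 4: 000000000
000000000
000000000
000110000
0001v0000
000000000
000000000
000000000
000000000
gen 5: 000000000
000000000
000000000
000110000
00010>000
000000000
000000000
000000000
000000000
gen 6: 000000000
000000000
000000000
000110000
000101000
00000v000
000000000
000000000
000000000
gen 7: 000000000
000000000
000000000
000110000
000101000
0000<1000
000000000
000000000
000000000
gen 8: 000000000
000000000
000000000
000110000
0001^1000
000011000
000000000
000000000
000000000
gen 9: 000000000
000000000
000000000
000110000
00011>000
000011000
000000000
000000000
000000000
gen 10: 000000000
000000000
000000000
00011^000
000110000
000011000
000000000
000000000
000000000
gen 11: 000000000
000000000
000000000
000111>00
000110000
000011000
000000000
000000000
000000000
gen 12: 000000000
000000000
000000000
000111100
000110v00
000011000
000000000
000000000
000000000
gen 13: 000000000
000000000
000000000
000111100
00011<100
000011000
000000000
000000000
000000000
gen 14: 000000000
000000000
000000000
00011^100
000111100
000011000
000000000
000000000
000000000
gen 15: 000000000
000000000
000000000
0001<0100
000111100
000011000
000000000
000000000
000000000
gen 16: 000000000
000000000
000000000
000100100
0001v1100
000011000
000000000
000000000
000000000
gen 17: 000000000
000000000
000000000
000100100
00010>100
000011000
000000000
000000000
000000000
gen 18: 000000000
000000000
000000000
00010^100
000100100
000011000
000000000
000000000
000000000
gen 19: 000000000
000000000
000000000
000101>00
000100100
000011000
000000000
000000000
000000000
gen 20: 000000000
000000000
000000^00
000101000
000100100
000011000
000000000
000000000
000000000
gen 21: 000000000
000000000
0000001>0
000101000
000100100
000011000
000000000
000000000
000000000
gen 22: 000000000
000000000
000000110
0001010v0
000100100
000011000
000000000
000000000
000000000
gen 23: 000000000
000000000
000000110
000101<10
000100100
000011000
000000000
000000000
000000000
gen 24: 000000000
000000000
000000^10
000101110
000100100
000011000
000000000
000000000
000000000
gen 25: 000000000
000000000
00000<010
000101110
000100100
000011000
000000000
000000000
000000000
gen 26: 000000000
00000^000
000001010
000101110
000100100
000011000
000000000
000000000
000000000
gen 27: 000000000
000001>00
000001010
000101110
000100100
000011000
000000000
000000000
000000000
gen 28: 000000000
000001100
000001v10
000101110
000100100
000011000
000000000
000000000
000000000
gen 29: 000000000
000001100
00000<110
000101110
000100100
000011000
000000000
000000000
000000000
gen 30: 000000000
000001100
000000110
00010v110
000100100
000011000
000000000
000000000
000000000
gen 31: 000000000
000001100
000000110
000100>10
000100100
000011000
000000000
000000000
000000000
gen 32: 000000000
000001100
000000^10
000100010
000100100
000011000
000000000
000000000
000000000
gen 33: 000000000
000001100
00000<010
000100010
000100100
000011000
000000000
000000000
000000000
gen 34: 000000000
00000^100
000001010
000100010
000100100
000011000
000000000
000000000
000000000
gen 35: 000000000
0000<0100
000001010
000100010
000100100
000011000
000000000
000000000
000000000

1,4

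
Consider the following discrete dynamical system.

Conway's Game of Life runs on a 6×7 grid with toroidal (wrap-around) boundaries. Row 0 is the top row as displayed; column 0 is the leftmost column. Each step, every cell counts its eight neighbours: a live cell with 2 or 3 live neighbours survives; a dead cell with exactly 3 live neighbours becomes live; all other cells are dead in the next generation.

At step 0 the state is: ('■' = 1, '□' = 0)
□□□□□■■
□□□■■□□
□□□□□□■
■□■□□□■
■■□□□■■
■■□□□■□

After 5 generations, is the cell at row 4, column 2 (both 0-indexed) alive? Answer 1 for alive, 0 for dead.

step 0: □□□□□■■
□□□■■□□
□□□□□□■
■□■□□□■
■■□□□■■
■■□□□■□
step 1: ■□□□□■■
□□□□■□■
■□□■□■■
□□□□□□□
□□■□□■□
□■□□■□□
step 2: ■□□□■□■
□□□□■□□
■□□□■■■
□□□□■■□
□□□□□□□
■■□□■□□
step 3: ■■□■■□■
□□□■■□□
□□□■□□■
□□□□■□□
□□□□■■□
■■□□□■■
step 4: □■□■□□□
□□□□□□■
□□□■□■□
□□□■■□□
■□□□■□□
□■■■□□□
step 5: ■■□■□□□
□□■□■□□
□□□■□■□
□□□■□■□
□■□□■□□
■■□■■□□

0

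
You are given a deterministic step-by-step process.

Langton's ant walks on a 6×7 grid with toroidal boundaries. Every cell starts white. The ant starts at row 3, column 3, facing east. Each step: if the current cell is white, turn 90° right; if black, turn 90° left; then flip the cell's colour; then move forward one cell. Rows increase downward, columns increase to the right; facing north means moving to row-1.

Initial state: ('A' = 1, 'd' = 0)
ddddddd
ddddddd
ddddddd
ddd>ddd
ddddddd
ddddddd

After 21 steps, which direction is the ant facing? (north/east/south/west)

north

t=0: ddddddd
ddddddd
ddddddd
ddd>ddd
ddddddd
ddddddd
t=1: ddddddd
ddddddd
ddddddd
dddAddd
dddvddd
ddddddd
t=2: ddddddd
ddddddd
ddddddd
dddAddd
dd<Addd
ddddddd
t=3: ddddddd
ddddddd
ddddddd
dd^Addd
ddAAddd
ddddddd
t=4: ddddddd
ddddddd
ddddddd
ddA>ddd
ddAAddd
ddddddd
t=5: ddddddd
ddddddd
ddd^ddd
ddAdddd
ddAAddd
ddddddd
t=6: ddddddd
ddddddd
dddA>dd
ddAdddd
ddAAddd
ddddddd
t=7: ddddddd
ddddddd
dddAAdd
ddAdvdd
ddAAddd
ddddddd
t=8: ddddddd
ddddddd
dddAAdd
ddA<Add
ddAAddd
ddddddd
t=9: ddddddd
ddddddd
ddd^Add
ddAAAdd
ddAAddd
ddddddd
t=10: ddddddd
ddddddd
dd<dAdd
ddAAAdd
ddAAddd
ddddddd
t=11: ddddddd
dd^dddd
ddAdAdd
ddAAAdd
ddAAddd
ddddddd
t=12: ddddddd
ddA>ddd
ddAdAdd
ddAAAdd
ddAAddd
ddddddd
t=13: ddddddd
ddAAddd
ddAvAdd
ddAAAdd
ddAAddd
ddddddd
t=14: ddddddd
ddAAddd
dd<AAdd
ddAAAdd
ddAAddd
ddddddd
t=15: ddddddd
ddAAddd
dddAAdd
ddvAAdd
ddAAddd
ddddddd
t=16: ddddddd
ddAAddd
dddAAdd
ddd>Add
ddAAddd
ddddddd
t=17: ddddddd
ddAAddd
ddd^Add
ddddAdd
ddAAddd
ddddddd
t=18: ddddddd
ddAAddd
dd<dAdd
ddddAdd
ddAAddd
ddddddd
t=19: ddddddd
dd^Addd
ddAdAdd
ddddAdd
ddAAddd
ddddddd
t=20: ddddddd
d<dAddd
ddAdAdd
ddddAdd
ddAAddd
ddddddd
t=21: d^ddddd
dAdAddd
ddAdAdd
ddddAdd
ddAAddd
ddddddd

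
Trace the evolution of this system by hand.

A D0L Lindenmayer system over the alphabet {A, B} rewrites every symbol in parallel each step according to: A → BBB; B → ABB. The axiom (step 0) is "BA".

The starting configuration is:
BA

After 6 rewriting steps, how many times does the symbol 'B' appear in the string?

1093

t=0: BA
t=1: ABBBBB
t=2: BBBABBABBABBABBABB
t=3: ABBABBABBBBBABBABBBBBABBABBBBBABBABBBBBABBABBBBBABBABB
t=4: BBBABBABBBBBABBABBBBBABBABBABBABBABBBBBABBABBBBBABBABBABBA…BABBABBABBABBBBBABBABBBBBABBABBABBABBABBBBBABBABBBBBABBABB  (len 162)
t=5: ABBABBABBBBBABBABBBBBABBABBABBABBABBBBBABBABBBBBABBABBABBA…BABBABBABBABBBBBABBABBBBBABBABBABBABBABBBBBABBABBBBBABBABB  (len 486)
t=6: BBBABBABBBBBABBABBBBBABBABBABBABBABBBBBABBABBBBBABBABBABBA…BABBABBABBABBBBBABBABBBBBABBABBABBABBABBBBBABBABBBBBABBABB  (len 1458)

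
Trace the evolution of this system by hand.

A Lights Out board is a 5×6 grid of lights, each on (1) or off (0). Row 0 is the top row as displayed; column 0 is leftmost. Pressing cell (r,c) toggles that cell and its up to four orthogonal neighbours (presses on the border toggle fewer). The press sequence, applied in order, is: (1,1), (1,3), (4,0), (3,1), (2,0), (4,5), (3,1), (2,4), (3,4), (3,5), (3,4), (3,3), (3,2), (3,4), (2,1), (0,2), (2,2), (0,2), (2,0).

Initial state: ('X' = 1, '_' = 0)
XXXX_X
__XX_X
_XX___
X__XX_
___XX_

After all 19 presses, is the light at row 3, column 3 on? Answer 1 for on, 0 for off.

0

gen 0: XXXX_X
__XX_X
_XX___
X__XX_
___XX_
gen 1: X_XX_X
XX_X_X
__X___
X__XX_
___XX_
gen 2: X_X__X
XXX_XX
__XX__
X__XX_
___XX_
gen 3: X_X__X
XXX_XX
__XX__
___XX_
XX_XX_
gen 4: X_X__X
XXX_XX
_XXX__
XXXXX_
X__XX_
gen 5: X_X__X
_XX_XX
X_XX__
_XXXX_
X__XX_
gen 6: X_X__X
_XX_XX
X_XX__
_XXXXX
X__X_X
gen 7: X_X__X
_XX_XX
XXXX__
X__XXX
XX_X_X
gen 8: X_X__X
_XX__X
XXX_XX
X__X_X
XX_X_X
gen 9: X_X__X
_XX__X
XXX__X
X___X_
XX_XXX
gen 10: X_X__X
_XX__X
XXX___
X____X
XX_XX_
gen 11: X_X__X
_XX__X
XXX_X_
X__XX_
XX_X__
gen 12: X_X__X
_XX__X
XXXXX_
X_X___
XX____
gen 13: X_X__X
_XX__X
XX_XX_
XX_X__
XXX___
gen 14: X_X__X
_XX__X
XX_X__
XX__XX
XXX_X_
gen 15: X_X__X
__X__X
__XX__
X___XX
XXX_X_
gen 16: XX_X_X
_____X
__XX__
X___XX
XXX_X_
gen 17: XX_X_X
__X__X
_X____
X_X_XX
XXX_X_
gen 18: X_X__X
_____X
_X____
X_X_XX
XXX_X_
gen 19: X_X__X
X____X
X_____
__X_XX
XXX_X_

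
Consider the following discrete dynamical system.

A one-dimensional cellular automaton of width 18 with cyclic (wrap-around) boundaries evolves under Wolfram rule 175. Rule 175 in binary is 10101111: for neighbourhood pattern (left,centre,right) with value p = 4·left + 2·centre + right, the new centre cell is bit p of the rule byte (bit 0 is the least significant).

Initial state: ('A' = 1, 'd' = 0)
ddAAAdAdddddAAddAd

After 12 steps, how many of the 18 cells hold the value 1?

step 0: ddAAAdAdddddAAddAd
step 1: AAAAdAAdAAAAAddAAd
step 2: AAAdAAdAAAAAddAAdA
step 3: AAdAAdAAAAAddAAdAA
step 4: AdAAdAAAAAddAAdAAA
step 5: dAAdAAAAAddAAdAAAA
step 6: AAdAAAAAddAAdAAAAd
step 7: AdAAAAAddAAdAAAAdA
step 8: dAAAAAddAAdAAAAdAA
step 9: AAAAAddAAdAAAAdAAd
step 10: AAAAddAAdAAAAdAAdA
step 11: AAAddAAdAAAAdAAdAA
step 12: AAddAAdAAAAdAAdAAA

13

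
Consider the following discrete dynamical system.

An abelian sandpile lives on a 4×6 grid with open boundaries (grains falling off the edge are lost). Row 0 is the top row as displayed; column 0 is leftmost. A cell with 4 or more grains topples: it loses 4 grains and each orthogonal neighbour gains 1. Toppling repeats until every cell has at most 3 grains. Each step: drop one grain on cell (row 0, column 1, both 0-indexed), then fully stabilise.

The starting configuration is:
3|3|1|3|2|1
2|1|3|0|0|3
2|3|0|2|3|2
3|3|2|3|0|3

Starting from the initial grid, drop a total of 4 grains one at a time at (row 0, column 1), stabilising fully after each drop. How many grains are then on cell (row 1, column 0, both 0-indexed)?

3

0) 3|3|1|3|2|1
2|1|3|0|0|3
2|3|0|2|3|2
3|3|2|3|0|3
1) 0|1|2|3|2|1
3|2|3|0|0|3
2|3|0|2|3|2
3|3|2|3|0|3
2) 0|2|2|3|2|1
3|2|3|0|0|3
2|3|0|2|3|2
3|3|2|3|0|3
3) 0|3|2|3|2|1
3|2|3|0|0|3
2|3|0|2|3|2
3|3|2|3|0|3
4) 1|0|3|3|2|1
3|3|3|0|0|3
2|3|0|2|3|2
3|3|2|3|0|3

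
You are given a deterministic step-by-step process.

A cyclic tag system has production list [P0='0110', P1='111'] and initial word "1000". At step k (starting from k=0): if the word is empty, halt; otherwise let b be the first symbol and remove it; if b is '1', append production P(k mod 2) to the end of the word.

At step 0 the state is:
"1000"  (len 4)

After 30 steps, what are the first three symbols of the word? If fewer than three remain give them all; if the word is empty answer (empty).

gen 0: "1000"  (len 4)
gen 1: "0000110"  (len 7)
gen 2: "000110"  (len 6)
gen 3: "00110"  (len 5)
gen 4: "0110"  (len 4)
gen 5: "110"  (len 3)
gen 6: "10111"  (len 5)
gen 7: "01110110"  (len 8)
gen 8: "1110110"  (len 7)
gen 9: "1101100110"  (len 10)
gen 10: "101100110111"  (len 12)
gen 11: "011001101110110"  (len 15)
gen 12: "11001101110110"  (len 14)
gen 13: "10011011101100110"  (len 17)
gen 14: "0011011101100110111"  (len 19)
gen 15: "011011101100110111"  (len 18)
gen 16: "11011101100110111"  (len 17)
gen 17: "10111011001101110110"  (len 20)
gen 18: "0111011001101110110111"  (len 22)
gen 19: "111011001101110110111"  (len 21)
gen 20: "11011001101110110111111"  (len 23)
gen 21: "10110011011101101111110110"  (len 26)
gen 22: "0110011011101101111110110111"  (len 28)
gen 23: "110011011101101111110110111"  (len 27)
gen 24: "10011011101101111110110111111"  (len 29)
gen 25: "00110111011011111101101111110110"  (len 32)
gen 26: "0110111011011111101101111110110"  (len 31)
gen 27: "110111011011111101101111110110"  (len 30)
gen 28: "10111011011111101101111110110111"  (len 32)
gen 29: "01110110111111011011111101101110110"  (len 35)
gen 30: "1110110111111011011111101101110110"  (len 34)

111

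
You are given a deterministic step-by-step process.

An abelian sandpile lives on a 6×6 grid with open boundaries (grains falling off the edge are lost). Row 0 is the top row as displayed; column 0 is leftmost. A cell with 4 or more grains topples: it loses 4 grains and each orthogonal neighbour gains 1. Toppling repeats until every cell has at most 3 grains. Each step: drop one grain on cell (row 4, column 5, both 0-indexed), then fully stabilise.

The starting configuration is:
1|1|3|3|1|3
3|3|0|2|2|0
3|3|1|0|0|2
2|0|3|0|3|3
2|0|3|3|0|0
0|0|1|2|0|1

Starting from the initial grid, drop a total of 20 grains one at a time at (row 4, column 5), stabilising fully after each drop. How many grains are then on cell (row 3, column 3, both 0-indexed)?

gen 0: 1|1|3|3|1|3
3|3|0|2|2|0
3|3|1|0|0|2
2|0|3|0|3|3
2|0|3|3|0|0
0|0|1|2|0|1
gen 1: 1|1|3|3|1|3
3|3|0|2|2|0
3|3|1|0|0|2
2|0|3|0|3|3
2|0|3|3|0|1
0|0|1|2|0|1
gen 2: 1|1|3|3|1|3
3|3|0|2|2|0
3|3|1|0|0|2
2|0|3|0|3|3
2|0|3|3|0|2
0|0|1|2|0|1
gen 3: 1|1|3|3|1|3
3|3|0|2|2|0
3|3|1|0|0|2
2|0|3|0|3|3
2|0|3|3|0|3
0|0|1|2|0|1
gen 4: 1|1|3|3|1|3
3|3|0|2|2|0
3|3|1|0|1|3
2|0|3|1|0|1
2|0|3|3|2|1
0|0|1|2|0|2
gen 5: 1|1|3|3|1|3
3|3|0|2|2|0
3|3|1|0|1|3
2|0|3|1|0|1
2|0|3|3|2|2
0|0|1|2|0|2
gen 6: 1|1|3|3|1|3
3|3|0|2|2|0
3|3|1|0|1|3
2|0|3|1|0|1
2|0|3|3|2|3
0|0|1|2|0|2
gen 7: 1|1|3|3|1|3
3|3|0|2|2|0
3|3|1|0|1|3
2|0|3|1|0|2
2|0|3|3|3|0
0|0|1|2|0|3
gen 8: 1|1|3|3|1|3
3|3|0|2|2|0
3|3|1|0|1|3
2|0|3|1|0|2
2|0|3|3|3|1
0|0|1|2|0|3
gen 9: 1|1|3|3|1|3
3|3|0|2|2|0
3|3|1|0|1|3
2|0|3|1|0|2
2|0|3|3|3|2
0|0|1|2|0|3
gen 10: 1|1|3|3|1|3
3|3|0|2|2|0
3|3|1|0|1|3
2|0|3|1|0|2
2|0|3|3|3|3
0|0|1|2|0|3
gen 11: 1|1|3|3|1|3
3|3|0|2|2|0
3|3|2|0|1|3
2|1|0|3|1|3
2|1|1|1|1|2
0|0|2|3|2|0
gen 12: 1|1|3|3|1|3
3|3|0|2|2|0
3|3|2|0|1|3
2|1|0|3|1|3
2|1|1|1|1|3
0|0|2|3|2|0
gen 13: 1|1|3|3|1|3
3|3|0|2|2|1
3|3|2|0|2|0
2|1|0|3|2|1
2|1|1|1|2|1
0|0|2|3|2|1
gen 14: 1|1|3|3|1|3
3|3|0|2|2|1
3|3|2|0|2|0
2|1|0|3|2|1
2|1|1|1|2|2
0|0|2|3|2|1
gen 15: 1|1|3|3|1|3
3|3|0|2|2|1
3|3|2|0|2|0
2|1|0|3|2|1
2|1|1|1|2|3
0|0|2|3|2|1
gen 16: 1|1|3|3|1|3
3|3|0|2|2|1
3|3|2|0|2|0
2|1|0|3|2|2
2|1|1|1|3|0
0|0|2|3|2|2
gen 17: 1|1|3|3|1|3
3|3|0|2|2|1
3|3|2|0|2|0
2|1|0|3|2|2
2|1|1|1|3|1
0|0|2|3|2|2
gen 18: 1|1|3|3|1|3
3|3|0|2|2|1
3|3|2|0|2|0
2|1|0|3|2|2
2|1|1|1|3|2
0|0|2|3|2|2
gen 19: 1|1|3|3|1|3
3|3|0|2|2|1
3|3|2|0|2|0
2|1|0|3|2|2
2|1|1|1|3|3
0|0|2|3|2|2
gen 20: 1|1|3|3|1|3
3|3|0|2|2|1
3|3|2|0|2|0
2|1|0|3|3|3
2|1|1|2|0|1
0|0|2|3|3|3

3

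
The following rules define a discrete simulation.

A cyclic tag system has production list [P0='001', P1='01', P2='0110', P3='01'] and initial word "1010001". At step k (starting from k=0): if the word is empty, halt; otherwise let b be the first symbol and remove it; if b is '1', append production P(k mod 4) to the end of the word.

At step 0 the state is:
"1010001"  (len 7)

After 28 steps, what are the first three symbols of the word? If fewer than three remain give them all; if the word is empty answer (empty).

0) "1010001"  (len 7)
1) "010001001"  (len 9)
2) "10001001"  (len 8)
3) "00010010110"  (len 11)
4) "0010010110"  (len 10)
5) "010010110"  (len 9)
6) "10010110"  (len 8)
7) "00101100110"  (len 11)
8) "0101100110"  (len 10)
9) "101100110"  (len 9)
10) "0110011001"  (len 10)
11) "110011001"  (len 9)
12) "1001100101"  (len 10)
13) "001100101001"  (len 12)
14) "01100101001"  (len 11)
15) "1100101001"  (len 10)
16) "10010100101"  (len 11)
17) "0010100101001"  (len 13)
18) "010100101001"  (len 12)
19) "10100101001"  (len 11)
20) "010010100101"  (len 12)
21) "10010100101"  (len 11)
22) "001010010101"  (len 12)
23) "01010010101"  (len 11)
24) "1010010101"  (len 10)
25) "010010101001"  (len 12)
26) "10010101001"  (len 11)
27) "00101010010110"  (len 14)
28) "0101010010110"  (len 13)

010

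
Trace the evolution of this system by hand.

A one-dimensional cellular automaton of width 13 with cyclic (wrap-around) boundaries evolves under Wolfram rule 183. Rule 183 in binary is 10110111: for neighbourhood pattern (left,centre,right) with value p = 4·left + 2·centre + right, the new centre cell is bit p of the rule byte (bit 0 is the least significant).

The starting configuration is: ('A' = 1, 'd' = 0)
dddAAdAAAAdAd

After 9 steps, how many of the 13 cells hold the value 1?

t=0: dddAAdAAAAdAd
t=1: AAAddAdAAdAAA
t=2: AAdAAAAddAdAA
t=3: AdAdAAdAAAAdA
t=4: dAAAddAdAAdAd
t=5: AdAdAAAAddAAA
t=6: dAAAdAAdAAdAA
t=7: AdAdAddAddAdd
t=8: AAAAAAAAAAAAA
t=9: AAAAAAAAAAAAA

13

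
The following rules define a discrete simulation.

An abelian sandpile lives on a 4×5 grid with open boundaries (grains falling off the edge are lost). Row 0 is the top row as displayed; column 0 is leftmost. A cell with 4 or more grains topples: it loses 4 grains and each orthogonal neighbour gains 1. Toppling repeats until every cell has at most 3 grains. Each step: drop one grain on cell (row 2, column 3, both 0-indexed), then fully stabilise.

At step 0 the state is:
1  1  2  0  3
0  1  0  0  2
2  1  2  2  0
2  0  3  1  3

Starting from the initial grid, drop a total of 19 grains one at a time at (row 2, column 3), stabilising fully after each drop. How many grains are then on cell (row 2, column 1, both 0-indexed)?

[0] 1  1  2  0  3
0  1  0  0  2
2  1  2  2  0
2  0  3  1  3
[1] 1  1  2  0  3
0  1  0  0  2
2  1  2  3  0
2  0  3  1  3
[2] 1  1  2  0  3
0  1  0  1  2
2  1  3  0  1
2  0  3  2  3
[3] 1  1  2  0  3
0  1  0  1  2
2  1  3  1  1
2  0  3  2  3
[4] 1  1  2  0  3
0  1  0  1  2
2  1  3  2  1
2  0  3  2  3
[5] 1  1  2  0  3
0  1  0  1  2
2  1  3  3  1
2  0  3  2  3
[6] 1  1  2  0  3
0  1  1  2  2
2  2  1  2  3
2  1  1  1  0
[7] 1  1  2  0  3
0  1  1  2  2
2  2  1  3  3
2  1  1  1  0
[8] 1  1  2  0  3
0  1  1  3  3
2  2  2  1  0
2  1  1  2  1
[9] 1  1  2  0  3
0  1  1  3  3
2  2  2  2  0
2  1  1  2  1
[10] 1  1  2  0  3
0  1  1  3  3
2  2  2  3  0
2  1  1  2  1
[11] 1  1  2  2  0
0  1  2  1  1
2  2  3  1  2
2  1  1  3  1
[12] 1  1  2  2  0
0  1  2  1  1
2  2  3  2  2
2  1  1  3  1
[13] 1  1  2  2  0
0  1  2  1  1
2  2  3  3  2
2  1  1  3  1
[14] 1  1  2  2  0
0  1  3  2  1
2  3  0  2  3
2  1  3  0  2
[15] 1  1  2  2  0
0  1  3  2  1
2  3  0  3  3
2  1  3  0  2
[16] 1  1  2  2  0
0  1  3  3  2
2  3  1  1  0
2  1  3  1  3
[17] 1  1  2  2  0
0  1  3  3  2
2  3  1  2  0
2  1  3  1  3
[18] 1  1  2  2  0
0  1  3  3  2
2  3  1  3  0
2  1  3  1  3
[19] 1  1  3  3  0
0  2  0  1  3
2  3  3  1  1
2  1  3  2  3

3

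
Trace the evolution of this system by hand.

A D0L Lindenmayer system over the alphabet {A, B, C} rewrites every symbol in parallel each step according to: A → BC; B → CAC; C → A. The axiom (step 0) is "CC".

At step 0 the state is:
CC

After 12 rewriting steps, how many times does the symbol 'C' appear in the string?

544

[0] CC
[1] AA
[2] BCBC
[3] CACACACA
[4] ABCABCABCABC
[5] BCCACABCCACABCCACABCCACA
[6] CACAABCABCCACAABCABCCACAABCABCCACAABCABC
[7] ABCABCBCCACABCCACAABCABCBCCACABCCACAABCABCBCCACABCCACAABCABCBCCACABCCACA
[8] BCCACABCCACACACAABCABCCACAABCABCBCCACABCCACACACAABCABCCACA…BCCACACACAABCABCCACAABCABCBCCACABCCACACACAABCABCCACAABCABC  (len 128)
[9] CACAABCABCCACAABCABCABCABCBCCACABCCACAABCABCBCCACABCCACACA…CACACAABCABCCACAABCABCABCABCBCCACABCCACAABCABCBCCACABCCACA  (len 224)
[10] ABCABCBCCACABCCACAABCABCBCCACABCCACABCCACABCCACACACAABCABC…BCCACACACAABCABCCACAABCABCBCCACABCCACACACAABCABCCACAABCABC  (len 400)
[11] BCCACABCCACACACAABCABCCACAABCABCBCCACABCCACACACAABCABCCACA…CACACAABCABCCACAABCABCABCABCBCCACABCCACAABCABCBCCACABCCACA  (len 704)
[12] CACAABCABCCACAABCABCABCABCBCCACABCCACAABCABCBCCACABCCACACA…BCCACACACAABCABCCACAABCABCBCCACABCCACACACAABCABCCACAABCABC  (len 1248)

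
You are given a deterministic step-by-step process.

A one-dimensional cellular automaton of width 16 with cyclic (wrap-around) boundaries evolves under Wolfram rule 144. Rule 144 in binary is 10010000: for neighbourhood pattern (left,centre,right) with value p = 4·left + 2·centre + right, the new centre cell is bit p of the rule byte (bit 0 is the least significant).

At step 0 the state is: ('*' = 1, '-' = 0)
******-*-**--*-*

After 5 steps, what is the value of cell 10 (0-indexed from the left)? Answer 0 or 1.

gen 0: ******-*-**--*-*
gen 1: *****------*----
gen 2: -***-*------*---
gen 3: --*---*------*--
gen 4: ---*---*------*-
gen 5: ----*---*------*

0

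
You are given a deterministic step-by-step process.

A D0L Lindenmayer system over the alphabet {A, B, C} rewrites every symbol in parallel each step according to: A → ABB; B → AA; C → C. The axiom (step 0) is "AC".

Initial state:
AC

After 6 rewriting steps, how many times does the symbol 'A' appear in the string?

181

0) AC
1) ABBC
2) ABBAAAAC
3) ABBAAAAABBABBABBABBC
4) ABBAAAAABBABBABBABBABBAAAAABBAAAAABBAAAAABBAAAAC
5) ABBAAAAABBABBABBABBABBAAAAABBAAAAABBAAAAABBAAAAABBAAAAABBA…ABBAAAAABBABBABBABBABBAAAAABBABBABBABBABBAAAAABBABBABBABBC  (len 124)
6) ABBAAAAABBABBABBABBABBAAAAABBAAAAABBAAAAABBAAAAABBAAAAABBA…AAAABBAAAAABBAAAAABBABBABBABBABBAAAAABBAAAAABBAAAAABBAAAAC  (len 312)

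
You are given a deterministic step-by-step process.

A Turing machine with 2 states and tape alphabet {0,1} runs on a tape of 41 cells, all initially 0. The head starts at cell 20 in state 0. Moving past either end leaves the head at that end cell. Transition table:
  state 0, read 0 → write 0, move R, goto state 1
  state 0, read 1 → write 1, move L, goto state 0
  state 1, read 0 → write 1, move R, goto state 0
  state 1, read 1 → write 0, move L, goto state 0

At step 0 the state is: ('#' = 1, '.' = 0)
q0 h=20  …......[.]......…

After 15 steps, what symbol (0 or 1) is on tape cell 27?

0) q0 h=20  …......[.]......…
1) q1 h=21  …......[.]......…
2) q0 h=22  ….....#[.]......…
3) q1 h=23  …....#.[.]......…
4) q0 h=24  …...#.#[.]......…
5) q1 h=25  …..#.#.[.]......…
6) q0 h=26  ….#.#.#[.]......…
7) q1 h=27  …#.#.#.[.]......…
8) q0 h=28  ….#.#.#[.]......…
9) q1 h=29  …#.#.#.[.]......…
10) q0 h=30  ….#.#.#[.]......…
11) q1 h=31  …#.#.#.[.]......…
12) q0 h=32  ….#.#.#[.]......…
13) q1 h=33  …#.#.#.[.]......…
14) q0 h=34  ….#.#.#[.]......|
15) q1 h=35  …#.#.#.[.].....|

1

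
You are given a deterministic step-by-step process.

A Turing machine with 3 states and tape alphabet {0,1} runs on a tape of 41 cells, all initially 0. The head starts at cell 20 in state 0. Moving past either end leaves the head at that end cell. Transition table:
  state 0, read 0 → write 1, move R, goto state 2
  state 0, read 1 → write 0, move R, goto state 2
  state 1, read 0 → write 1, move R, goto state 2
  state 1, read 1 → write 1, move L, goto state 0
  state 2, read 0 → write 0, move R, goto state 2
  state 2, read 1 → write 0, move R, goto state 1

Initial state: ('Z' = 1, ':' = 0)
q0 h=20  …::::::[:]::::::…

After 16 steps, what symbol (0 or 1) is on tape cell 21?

0

t=0: q0 h=20  …::::::[:]::::::…
t=1: q2 h=21  …:::::Z[:]::::::…
t=2: q2 h=22  …::::Z:[:]::::::…
t=3: q2 h=23  …:::Z::[:]::::::…
t=4: q2 h=24  …::Z:::[:]::::::…
t=5: q2 h=25  …:Z::::[:]::::::…
t=6: q2 h=26  …Z:::::[:]::::::…
t=7: q2 h=27  …::::::[:]::::::…
t=8: q2 h=28  …::::::[:]::::::…
t=9: q2 h=29  …::::::[:]::::::…
t=10: q2 h=30  …::::::[:]::::::…
t=11: q2 h=31  …::::::[:]::::::…
t=12: q2 h=32  …::::::[:]::::::…
t=13: q2 h=33  …::::::[:]::::::…
t=14: q2 h=34  …::::::[:]::::::|
t=15: q2 h=35  …::::::[:]:::::|
t=16: q2 h=36  …::::::[:]::::|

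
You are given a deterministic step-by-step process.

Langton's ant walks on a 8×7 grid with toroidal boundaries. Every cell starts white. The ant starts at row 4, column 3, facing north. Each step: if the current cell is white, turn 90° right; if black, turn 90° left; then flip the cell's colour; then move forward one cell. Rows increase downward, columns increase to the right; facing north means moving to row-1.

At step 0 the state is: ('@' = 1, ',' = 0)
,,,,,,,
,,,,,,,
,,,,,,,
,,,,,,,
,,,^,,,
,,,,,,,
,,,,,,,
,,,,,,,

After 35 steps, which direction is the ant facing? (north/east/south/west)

t=0: ,,,,,,,
,,,,,,,
,,,,,,,
,,,,,,,
,,,^,,,
,,,,,,,
,,,,,,,
,,,,,,,
t=1: ,,,,,,,
,,,,,,,
,,,,,,,
,,,,,,,
,,,@>,,
,,,,,,,
,,,,,,,
,,,,,,,
t=2: ,,,,,,,
,,,,,,,
,,,,,,,
,,,,,,,
,,,@@,,
,,,,v,,
,,,,,,,
,,,,,,,
t=3: ,,,,,,,
,,,,,,,
,,,,,,,
,,,,,,,
,,,@@,,
,,,<@,,
,,,,,,,
,,,,,,,
t=4: ,,,,,,,
,,,,,,,
,,,,,,,
,,,,,,,
,,,^@,,
,,,@@,,
,,,,,,,
,,,,,,,
t=5: ,,,,,,,
,,,,,,,
,,,,,,,
,,,,,,,
,,<,@,,
,,,@@,,
,,,,,,,
,,,,,,,
t=6: ,,,,,,,
,,,,,,,
,,,,,,,
,,^,,,,
,,@,@,,
,,,@@,,
,,,,,,,
,,,,,,,
t=7: ,,,,,,,
,,,,,,,
,,,,,,,
,,@>,,,
,,@,@,,
,,,@@,,
,,,,,,,
,,,,,,,
t=8: ,,,,,,,
,,,,,,,
,,,,,,,
,,@@,,,
,,@v@,,
,,,@@,,
,,,,,,,
,,,,,,,
t=9: ,,,,,,,
,,,,,,,
,,,,,,,
,,@@,,,
,,<@@,,
,,,@@,,
,,,,,,,
,,,,,,,
t=10: ,,,,,,,
,,,,,,,
,,,,,,,
,,@@,,,
,,,@@,,
,,v@@,,
,,,,,,,
,,,,,,,
t=11: ,,,,,,,
,,,,,,,
,,,,,,,
,,@@,,,
,,,@@,,
,<@@@,,
,,,,,,,
,,,,,,,
t=12: ,,,,,,,
,,,,,,,
,,,,,,,
,,@@,,,
,^,@@,,
,@@@@,,
,,,,,,,
,,,,,,,
t=13: ,,,,,,,
,,,,,,,
,,,,,,,
,,@@,,,
,@>@@,,
,@@@@,,
,,,,,,,
,,,,,,,
t=14: ,,,,,,,
,,,,,,,
,,,,,,,
,,@@,,,
,@@@@,,
,@v@@,,
,,,,,,,
,,,,,,,
t=15: ,,,,,,,
,,,,,,,
,,,,,,,
,,@@,,,
,@@@@,,
,@,>@,,
,,,,,,,
,,,,,,,
t=16: ,,,,,,,
,,,,,,,
,,,,,,,
,,@@,,,
,@@^@,,
,@,,@,,
,,,,,,,
,,,,,,,
t=17: ,,,,,,,
,,,,,,,
,,,,,,,
,,@@,,,
,@<,@,,
,@,,@,,
,,,,,,,
,,,,,,,
t=18: ,,,,,,,
,,,,,,,
,,,,,,,
,,@@,,,
,@,,@,,
,@v,@,,
,,,,,,,
,,,,,,,
t=19: ,,,,,,,
,,,,,,,
,,,,,,,
,,@@,,,
,@,,@,,
,<@,@,,
,,,,,,,
,,,,,,,
t=20: ,,,,,,,
,,,,,,,
,,,,,,,
,,@@,,,
,@,,@,,
,,@,@,,
,v,,,,,
,,,,,,,
t=21: ,,,,,,,
,,,,,,,
,,,,,,,
,,@@,,,
,@,,@,,
,,@,@,,
<@,,,,,
,,,,,,,
t=22: ,,,,,,,
,,,,,,,
,,,,,,,
,,@@,,,
,@,,@,,
^,@,@,,
@@,,,,,
,,,,,,,
t=23: ,,,,,,,
,,,,,,,
,,,,,,,
,,@@,,,
,@,,@,,
@>@,@,,
@@,,,,,
,,,,,,,
t=24: ,,,,,,,
,,,,,,,
,,,,,,,
,,@@,,,
,@,,@,,
@@@,@,,
@v,,,,,
,,,,,,,
t=25: ,,,,,,,
,,,,,,,
,,,,,,,
,,@@,,,
,@,,@,,
@@@,@,,
@,>,,,,
,,,,,,,
t=26: ,,,,,,,
,,,,,,,
,,,,,,,
,,@@,,,
,@,,@,,
@@@,@,,
@,@,,,,
,,v,,,,
t=27: ,,,,,,,
,,,,,,,
,,,,,,,
,,@@,,,
,@,,@,,
@@@,@,,
@,@,,,,
,<@,,,,
t=28: ,,,,,,,
,,,,,,,
,,,,,,,
,,@@,,,
,@,,@,,
@@@,@,,
@^@,,,,
,@@,,,,
t=29: ,,,,,,,
,,,,,,,
,,,,,,,
,,@@,,,
,@,,@,,
@@@,@,,
@@>,,,,
,@@,,,,
t=30: ,,,,,,,
,,,,,,,
,,,,,,,
,,@@,,,
,@,,@,,
@@^,@,,
@@,,,,,
,@@,,,,
t=31: ,,,,,,,
,,,,,,,
,,,,,,,
,,@@,,,
,@,,@,,
@<,,@,,
@@,,,,,
,@@,,,,
t=32: ,,,,,,,
,,,,,,,
,,,,,,,
,,@@,,,
,@,,@,,
@,,,@,,
@v,,,,,
,@@,,,,
t=33: ,,,,,,,
,,,,,,,
,,,,,,,
,,@@,,,
,@,,@,,
@,,,@,,
@,>,,,,
,@@,,,,
t=34: ,,,,,,,
,,,,,,,
,,,,,,,
,,@@,,,
,@,,@,,
@,,,@,,
@,@,,,,
,@v,,,,
t=35: ,,,,,,,
,,,,,,,
,,,,,,,
,,@@,,,
,@,,@,,
@,,,@,,
@,@,,,,
,@,>,,,

east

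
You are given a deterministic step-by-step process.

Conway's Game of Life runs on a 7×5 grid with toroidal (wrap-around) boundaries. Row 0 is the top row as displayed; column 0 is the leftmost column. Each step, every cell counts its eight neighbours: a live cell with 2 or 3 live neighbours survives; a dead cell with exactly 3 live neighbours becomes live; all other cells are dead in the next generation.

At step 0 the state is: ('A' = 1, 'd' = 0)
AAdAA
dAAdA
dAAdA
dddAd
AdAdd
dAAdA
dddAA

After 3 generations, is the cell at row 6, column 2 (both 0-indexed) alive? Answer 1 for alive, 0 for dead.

1

0) AAdAA
dAAdA
dAAdA
dddAd
AdAdd
dAAdA
dddAA
1) dAddd
ddddd
dAddA
AddAA
AdAdA
dAAdA
ddddd
2) ddddd
Adddd
dddAA
ddAdd
ddAdd
dAAdA
AAAdd
3) Adddd
ddddA
dddAA
ddAdd
ddAdd
ddddd
AdAAd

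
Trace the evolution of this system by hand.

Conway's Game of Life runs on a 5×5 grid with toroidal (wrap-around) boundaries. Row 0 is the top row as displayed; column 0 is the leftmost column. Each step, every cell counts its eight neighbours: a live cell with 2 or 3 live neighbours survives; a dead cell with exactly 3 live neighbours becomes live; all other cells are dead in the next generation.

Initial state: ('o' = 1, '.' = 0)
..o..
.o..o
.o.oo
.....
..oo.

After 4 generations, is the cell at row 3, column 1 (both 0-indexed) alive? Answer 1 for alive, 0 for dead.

step 0: ..o..
.o..o
.o.oo
.....
..oo.
step 1: .oo..
.o..o
..ooo
....o
..oo.
step 2: oo...
.o..o
..o.o
....o
.ooo.
step 3: ...oo
.oooo
....o
oo..o
.oooo
step 4: .....
..o..
.....
.o...
.o...

1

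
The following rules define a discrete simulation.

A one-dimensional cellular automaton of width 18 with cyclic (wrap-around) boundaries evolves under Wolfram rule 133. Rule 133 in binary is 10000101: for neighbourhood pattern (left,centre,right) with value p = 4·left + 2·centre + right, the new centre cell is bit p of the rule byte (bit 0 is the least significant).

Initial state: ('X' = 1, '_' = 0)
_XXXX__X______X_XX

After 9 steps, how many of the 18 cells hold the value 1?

[0] _XXXX__X______X_XX
[1] __XX___X_XXXX_X___
[2] X____X_X__XX__X_XX
[3] __XX_X_X______X__X
[4] _____X_X_XXXX_X__X
[5] _XXX_X_X__XX__X__X
[6] __X__X_X______X__X
[7] __X__X_X_XXXX_X__X
[8] __X__X_X__XX__X__X
[9] __X__X_X______X__X

5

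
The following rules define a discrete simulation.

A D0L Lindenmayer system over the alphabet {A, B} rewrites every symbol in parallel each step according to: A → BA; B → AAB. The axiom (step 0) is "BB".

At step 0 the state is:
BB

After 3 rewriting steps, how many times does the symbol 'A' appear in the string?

20

step 0: BB
step 1: AABAAB
step 2: BABAAABBABAAAB
step 3: AABBAAABBABABAAABAABBAAABBABABAAAB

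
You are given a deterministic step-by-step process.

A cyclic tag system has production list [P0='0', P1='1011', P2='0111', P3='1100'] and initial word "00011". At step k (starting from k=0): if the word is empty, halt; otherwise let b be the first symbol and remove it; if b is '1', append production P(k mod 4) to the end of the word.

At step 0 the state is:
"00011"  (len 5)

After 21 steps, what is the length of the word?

20

0) "00011"  (len 5)
1) "0011"  (len 4)
2) "011"  (len 3)
3) "11"  (len 2)
4) "11100"  (len 5)
5) "11000"  (len 5)
6) "10001011"  (len 8)
7) "00010110111"  (len 11)
8) "0010110111"  (len 10)
9) "010110111"  (len 9)
10) "10110111"  (len 8)
11) "01101110111"  (len 11)
12) "1101110111"  (len 10)
13) "1011101110"  (len 10)
14) "0111011101011"  (len 13)
15) "111011101011"  (len 12)
16) "110111010111100"  (len 15)
17) "101110101111000"  (len 15)
18) "011101011110001011"  (len 18)
19) "11101011110001011"  (len 17)
20) "11010111100010111100"  (len 20)
21) "10101111000101111000"  (len 20)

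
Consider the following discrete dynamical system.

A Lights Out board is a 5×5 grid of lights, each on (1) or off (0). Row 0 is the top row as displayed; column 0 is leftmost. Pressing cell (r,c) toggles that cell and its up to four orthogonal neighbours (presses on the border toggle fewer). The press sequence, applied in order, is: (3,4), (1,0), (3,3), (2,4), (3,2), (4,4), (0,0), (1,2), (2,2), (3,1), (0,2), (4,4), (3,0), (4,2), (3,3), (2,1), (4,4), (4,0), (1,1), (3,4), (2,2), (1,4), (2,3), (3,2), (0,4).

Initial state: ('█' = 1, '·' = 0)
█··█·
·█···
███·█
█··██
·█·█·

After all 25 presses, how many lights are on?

13

k=0  █··█·
·█···
███·█
█··██
·█·█·
k=1  █··█·
·█···
███··
█····
·█·██
k=2  ···█·
█····
·██··
█····
·█·██
k=3  ···█·
█····
·███·
█·███
·█··█
k=4  ···█·
█···█
·██·█
█·██·
·█··█
k=5  ···█·
█···█
·█··█
██···
·██·█
k=6  ···█·
█···█
·█··█
██··█
·███·
k=7  ██·█·
····█
·█··█
██··█
·███·
k=8  ████·
·████
·██·█
██··█
·███·
k=9  ████·
·█·██
···██
███·█
·███·
k=10  ████·
·█·██
·█·██
····█
··██·
k=11  █····
·████
·█·██
····█
··██·
k=12  █····
·████
·█·██
·····
··█·█
k=13  █····
·████
██·██
██···
█·█·█
k=14  █····
·████
██·██
███··
██·██
k=15  █····
·████
██··█
██·██
██··█
k=16  █····
··███
··█·█
█··██
██··█
k=17  █····
··███
··█·█
█··█·
██·█·
k=18  █····
··███
··█·█
···█·
···█·
k=19  ██···
██·██
·██·█
···█·
···█·
k=20  ██···
██·██
·██··
····█
···██
k=21  ██···
█████
···█·
··█·█
···██
k=22  ██··█
███··
···██
··█·█
···██
k=23  ██··█
████·
··█··
··███
···██
k=24  ██··█
████·
·····
·█··█
··███
k=25  ██·█·
█████
·····
·█··█
··███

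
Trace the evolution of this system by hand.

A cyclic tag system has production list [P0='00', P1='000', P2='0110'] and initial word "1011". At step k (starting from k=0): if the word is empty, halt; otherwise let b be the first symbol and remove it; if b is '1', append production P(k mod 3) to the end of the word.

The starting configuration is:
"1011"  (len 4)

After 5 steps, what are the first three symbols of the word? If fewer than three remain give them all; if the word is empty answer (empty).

[0] "1011"  (len 4)
[1] "01100"  (len 5)
[2] "1100"  (len 4)
[3] "1000110"  (len 7)
[4] "00011000"  (len 8)
[5] "0011000"  (len 7)

001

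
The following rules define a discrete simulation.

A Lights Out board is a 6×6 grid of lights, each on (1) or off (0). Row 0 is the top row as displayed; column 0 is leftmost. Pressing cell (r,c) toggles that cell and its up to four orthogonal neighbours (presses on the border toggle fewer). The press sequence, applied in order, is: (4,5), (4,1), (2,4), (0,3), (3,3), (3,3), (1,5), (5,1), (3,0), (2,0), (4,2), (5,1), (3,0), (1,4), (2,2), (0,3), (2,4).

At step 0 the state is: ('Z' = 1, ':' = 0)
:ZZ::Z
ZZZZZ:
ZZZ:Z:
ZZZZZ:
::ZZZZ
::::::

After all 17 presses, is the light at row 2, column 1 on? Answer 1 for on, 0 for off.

1

t=0: :ZZ::Z
ZZZZZ:
ZZZ:Z:
ZZZZZ:
::ZZZZ
::::::
t=1: :ZZ::Z
ZZZZZ:
ZZZ:Z:
ZZZZZZ
::ZZ::
:::::Z
t=2: :ZZ::Z
ZZZZZ:
ZZZ:Z:
Z:ZZZZ
ZZ:Z::
:Z:::Z
t=3: :ZZ::Z
ZZZZ::
ZZZZ:Z
Z:ZZ:Z
ZZ:Z::
:Z:::Z
t=4: :Z:ZZZ
ZZZ:::
ZZZZ:Z
Z:ZZ:Z
ZZ:Z::
:Z:::Z
t=5: :Z:ZZZ
ZZZ:::
ZZZ::Z
Z:::ZZ
ZZ::::
:Z:::Z
t=6: :Z:ZZZ
ZZZ:::
ZZZZ:Z
Z:ZZ:Z
ZZ:Z::
:Z:::Z
t=7: :Z:ZZ:
ZZZ:ZZ
ZZZZ::
Z:ZZ:Z
ZZ:Z::
:Z:::Z
t=8: :Z:ZZ:
ZZZ:ZZ
ZZZZ::
Z:ZZ:Z
Z::Z::
Z:Z::Z
t=9: :Z:ZZ:
ZZZ:ZZ
:ZZZ::
:ZZZ:Z
:::Z::
Z:Z::Z
t=10: :Z:ZZ:
:ZZ:ZZ
Z:ZZ::
ZZZZ:Z
:::Z::
Z:Z::Z
t=11: :Z:ZZ:
:ZZ:ZZ
Z:ZZ::
ZZ:Z:Z
:ZZ:::
Z::::Z
t=12: :Z:ZZ:
:ZZ:ZZ
Z:ZZ::
ZZ:Z:Z
::Z:::
:ZZ::Z
t=13: :Z:ZZ:
:ZZ:ZZ
::ZZ::
:::Z:Z
Z:Z:::
:ZZ::Z
t=14: :Z:Z::
:ZZZ::
::ZZZ:
:::Z:Z
Z:Z:::
:ZZ::Z
t=15: :Z:Z::
:Z:Z::
:Z::Z:
::ZZ:Z
Z:Z:::
:ZZ::Z
t=16: :ZZ:Z:
:Z::::
:Z::Z:
::ZZ:Z
Z:Z:::
:ZZ::Z
t=17: :ZZ:Z:
:Z::Z:
:Z:Z:Z
::ZZZZ
Z:Z:::
:ZZ::Z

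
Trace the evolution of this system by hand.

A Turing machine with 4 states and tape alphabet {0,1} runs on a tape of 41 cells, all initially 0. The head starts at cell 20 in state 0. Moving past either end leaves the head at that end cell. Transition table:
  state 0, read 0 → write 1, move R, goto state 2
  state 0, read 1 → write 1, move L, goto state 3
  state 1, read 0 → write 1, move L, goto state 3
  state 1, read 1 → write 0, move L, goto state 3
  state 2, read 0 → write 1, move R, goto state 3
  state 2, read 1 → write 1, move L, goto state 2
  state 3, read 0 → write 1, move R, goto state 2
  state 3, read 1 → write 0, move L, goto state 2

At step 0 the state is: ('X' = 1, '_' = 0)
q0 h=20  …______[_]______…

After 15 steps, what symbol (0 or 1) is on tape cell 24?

t=0: q0 h=20  …______[_]______…
t=1: q2 h=21  …_____X[_]______…
t=2: q3 h=22  …____XX[_]______…
t=3: q2 h=23  …___XXX[_]______…
t=4: q3 h=24  …__XXXX[_]______…
t=5: q2 h=25  …_XXXXX[_]______…
t=6: q3 h=26  …XXXXXX[_]______…
t=7: q2 h=27  …XXXXXX[_]______…
t=8: q3 h=28  …XXXXXX[_]______…
t=9: q2 h=29  …XXXXXX[_]______…
t=10: q3 h=30  …XXXXXX[_]______…
t=11: q2 h=31  …XXXXXX[_]______…
t=12: q3 h=32  …XXXXXX[_]______…
t=13: q2 h=33  …XXXXXX[_]______…
t=14: q3 h=34  …XXXXXX[_]______|
t=15: q2 h=35  …XXXXXX[_]_____|

1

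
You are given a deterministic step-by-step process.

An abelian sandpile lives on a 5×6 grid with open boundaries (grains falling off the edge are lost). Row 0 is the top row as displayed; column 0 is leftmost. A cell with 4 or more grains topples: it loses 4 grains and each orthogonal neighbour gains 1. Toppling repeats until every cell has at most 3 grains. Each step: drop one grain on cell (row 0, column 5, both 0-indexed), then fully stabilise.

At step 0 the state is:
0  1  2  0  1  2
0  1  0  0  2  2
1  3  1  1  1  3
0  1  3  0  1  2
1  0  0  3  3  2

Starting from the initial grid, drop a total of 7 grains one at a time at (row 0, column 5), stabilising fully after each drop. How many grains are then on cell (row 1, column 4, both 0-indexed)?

3

[0] 0  1  2  0  1  2
0  1  0  0  2  2
1  3  1  1  1  3
0  1  3  0  1  2
1  0  0  3  3  2
[1] 0  1  2  0  1  3
0  1  0  0  2  2
1  3  1  1  1  3
0  1  3  0  1  2
1  0  0  3  3  2
[2] 0  1  2  0  2  0
0  1  0  0  2  3
1  3  1  1  1  3
0  1  3  0  1  2
1  0  0  3  3  2
[3] 0  1  2  0  2  1
0  1  0  0  2  3
1  3  1  1  1  3
0  1  3  0  1  2
1  0  0  3  3  2
[4] 0  1  2  0  2  2
0  1  0  0  2  3
1  3  1  1  1  3
0  1  3  0  1  2
1  0  0  3  3  2
[5] 0  1  2  0  2  3
0  1  0  0  2  3
1  3  1  1  1  3
0  1  3  0  1  2
1  0  0  3  3  2
[6] 0  1  2  0  3  1
0  1  0  0  3  1
1  3  1  1  2  0
0  1  3  0  1  3
1  0  0  3  3  2
[7] 0  1  2  0  3  2
0  1  0  0  3  1
1  3  1  1  2  0
0  1  3  0  1  3
1  0  0  3  3  2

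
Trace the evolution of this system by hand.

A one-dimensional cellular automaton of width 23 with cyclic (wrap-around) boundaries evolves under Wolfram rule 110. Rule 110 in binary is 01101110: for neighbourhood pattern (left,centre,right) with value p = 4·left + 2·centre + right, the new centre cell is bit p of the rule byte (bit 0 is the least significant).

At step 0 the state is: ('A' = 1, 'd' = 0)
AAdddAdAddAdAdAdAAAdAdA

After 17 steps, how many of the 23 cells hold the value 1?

11

0) AAdddAdAddAdAdAdAAAdAdA
1) dAddAAAAdAAAAAAAAdAAAAA
2) AAdAAddAAAddddddAAAdddA
3) dAAAAdAAdAdddddAAdAddAA
4) AAddAAAAAAddddAAAAAdAAA
5) dAdAAddddAdddAAdddAAAdd
6) AAAAAdddAAddAAAddAAdAdd
7) AdddAddAAAdAAdAdAAAAAdA
8) AddAAdAAdAAAAAAAAdddAAA
9) AdAAAAAAAAddddddAddAAdd
10) AAAddddddAdddddAAdAAAdA
11) ddAdddddAAddddAAAAAdAAA
12) dAAddddAAAdddAAdddAAAdA
13) AAAdddAAdAddAAAddAAdAAA
14) ddAddAAAAAdAAdAdAAAAAdd
15) dAAdAAdddAAAAAAAAdddAdd
16) AAAAAAddAAddddddAddAAdd
17) AddddAdAAAdddddAAdAAAdA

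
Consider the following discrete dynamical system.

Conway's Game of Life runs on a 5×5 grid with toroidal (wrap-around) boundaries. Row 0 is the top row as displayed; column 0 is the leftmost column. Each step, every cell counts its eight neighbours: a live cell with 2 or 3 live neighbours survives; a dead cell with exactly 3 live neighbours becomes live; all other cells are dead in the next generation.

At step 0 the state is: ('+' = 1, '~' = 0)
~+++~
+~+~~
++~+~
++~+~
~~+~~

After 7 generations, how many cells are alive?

t=0: ~+++~
+~+~~
++~+~
++~+~
~~+~~
t=1: ~~~+~
+~~~~
~~~+~
+~~+~
+~~~+
t=2: +~~~~
~~~~+
~~~~~
+~~+~
+~~+~
t=3: +~~~~
~~~~~
~~~~+
~~~~~
++~~~
t=4: ++~~~
~~~~~
~~~~~
+~~~~
++~~~
t=5: ++~~~
~~~~~
~~~~~
++~~~
~~~~+
t=6: +~~~~
~~~~~
~~~~~
+~~~~
~~~~+
t=7: ~~~~~
~~~~~
~~~~~
~~~~~
+~~~+

2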